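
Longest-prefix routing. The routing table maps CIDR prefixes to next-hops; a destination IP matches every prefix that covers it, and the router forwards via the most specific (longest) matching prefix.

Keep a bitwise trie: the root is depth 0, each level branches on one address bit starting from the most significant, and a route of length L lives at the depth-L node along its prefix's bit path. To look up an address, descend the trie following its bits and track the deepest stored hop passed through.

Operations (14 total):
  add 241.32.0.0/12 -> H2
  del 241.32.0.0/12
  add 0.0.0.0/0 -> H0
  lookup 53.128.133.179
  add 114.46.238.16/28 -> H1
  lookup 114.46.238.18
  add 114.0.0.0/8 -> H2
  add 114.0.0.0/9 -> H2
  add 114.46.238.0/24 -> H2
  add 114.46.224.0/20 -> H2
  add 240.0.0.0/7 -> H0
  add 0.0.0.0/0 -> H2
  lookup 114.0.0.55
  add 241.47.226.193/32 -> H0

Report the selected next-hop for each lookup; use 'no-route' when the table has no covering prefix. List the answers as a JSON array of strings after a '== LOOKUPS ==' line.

Trace:
  add 241.32.0.0/12 -> H2 at depth 12
  - 241.32.0.0/12 clear@12
  add 0.0.0.0/0 -> H0 at depth 0
  Q 53.128.133.179: descend ε ; hops seen [H0] ; pick H0
  add 114.46.238.16/28 -> H1 at depth 28
  Q 114.46.238.18: descend 0111001000101110111011100001 ; hops seen [H0,H1] ; pick H1
  add 114.0.0.0/8 -> H2 at depth 8
  add 114.0.0.0/9 -> H2 at depth 9
  add 114.46.238.0/24 -> H2 at depth 24
  add 114.46.224.0/20 -> H2 at depth 20
  add 240.0.0.0/7 -> H0 at depth 7
  add 0.0.0.0/0 -> H2 at depth 0
  Q 114.0.0.55: descend 0111001000 ; hops seen [H2,H2,H2] ; pick H2
  add 241.47.226.193/32 -> H0 at depth 32

== LOOKUPS ==
["H0","H1","H2"]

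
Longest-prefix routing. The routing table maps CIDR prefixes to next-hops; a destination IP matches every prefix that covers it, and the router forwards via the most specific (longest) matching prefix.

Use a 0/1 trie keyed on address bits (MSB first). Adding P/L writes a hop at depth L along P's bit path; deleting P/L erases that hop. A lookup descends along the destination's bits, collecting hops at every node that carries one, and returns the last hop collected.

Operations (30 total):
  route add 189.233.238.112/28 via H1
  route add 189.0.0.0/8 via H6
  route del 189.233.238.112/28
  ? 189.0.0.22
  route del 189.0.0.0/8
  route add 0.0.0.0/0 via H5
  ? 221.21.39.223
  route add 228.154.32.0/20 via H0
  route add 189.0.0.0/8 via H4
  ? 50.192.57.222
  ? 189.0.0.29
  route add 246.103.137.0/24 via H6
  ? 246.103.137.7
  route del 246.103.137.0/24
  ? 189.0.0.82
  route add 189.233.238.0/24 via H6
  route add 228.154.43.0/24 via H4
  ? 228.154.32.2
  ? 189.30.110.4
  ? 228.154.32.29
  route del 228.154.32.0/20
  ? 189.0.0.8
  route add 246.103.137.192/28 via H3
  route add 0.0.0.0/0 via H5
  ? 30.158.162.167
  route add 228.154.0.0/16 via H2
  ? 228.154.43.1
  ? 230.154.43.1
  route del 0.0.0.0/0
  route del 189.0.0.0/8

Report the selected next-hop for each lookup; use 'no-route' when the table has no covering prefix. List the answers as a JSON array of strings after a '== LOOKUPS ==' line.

Trace:
  add 189.233.238.112/28 -> H1 at depth 28
  add 189.0.0.0/8 -> H6 at depth 8
  - 189.233.238.112/28 clear@28
  lookup 189.0.0.22: bits 10111101 walk d0:-→d1:-→d2:-→d3:-→d4:-→d5:-→d6:-→d7:-→d8:H6 -> H6
  - 189.0.0.0/8 clear@8
  add 0.0.0.0/0 -> H5 at depth 0
  lookup 221.21.39.223: bits 1 walk d0:H5→d1:- -> H5
  add 228.154.32.0/20 -> H0 at depth 20
  add 189.0.0.0/8 -> H4 at depth 8
  lookup 50.192.57.222: bits ε walk d0:H5 -> H5
  lookup 189.0.0.29: bits 10111101 walk d0:H5→d1:-→d2:-→d3:-→d4:-→d5:-→d6:-→d7:-→d8:H4 -> H4
  add 246.103.137.0/24 -> H6 at depth 24
  lookup 246.103.137.7: bits 111101100110011110001001 walk d0:H5→d1:-→d2:-→d3:-→d4:-→d5:-→d6:-→d7:-→d8:-→d9:-→d10:-→d11:-→d12:-→d13:-→d14:-→d15:-→d16:-→d17:-→d18:-→d19:-→d20:-→d21:-→d22:-→d23:-→d24:H6 -> H6
  - 246.103.137.0/24 clear@24
  lookup 189.0.0.82: bits 10111101 walk d0:H5→d1:-→d2:-→d3:-→d4:-→d5:-→d6:-→d7:-→d8:H4 -> H4
  add 189.233.238.0/24 -> H6 at depth 24
  add 228.154.43.0/24 -> H4 at depth 24
  lookup 228.154.32.2: bits 11100100100110100010 walk d0:H5→d1:-→d2:-→d3:-→d4:-→d5:-→d6:-→d7:-→d8:-→d9:-→d10:-→d11:-→d12:-→d13:-→d14:-→d15:-→d16:-→d17:-→d18:-→d19:-→d20:H0 -> H0
  lookup 189.30.110.4: bits 10111101 walk d0:H5→d1:-→d2:-→d3:-→d4:-→d5:-→d6:-→d7:-→d8:H4 -> H4
  lookup 228.154.32.29: bits 11100100100110100010 walk d0:H5→d1:-→d2:-→d3:-→d4:-→d5:-→d6:-→d7:-→d8:-→d9:-→d10:-→d11:-→d12:-→d13:-→d14:-→d15:-→d16:-→d17:-→d18:-→d19:-→d20:H0 -> H0
  - 228.154.32.0/20 clear@20
  lookup 189.0.0.8: bits 10111101 walk d0:H5→d1:-→d2:-→d3:-→d4:-→d5:-→d6:-→d7:-→d8:H4 -> H4
  add 246.103.137.192/28 -> H3 at depth 28
  add 0.0.0.0/0 -> H5 at depth 0
  lookup 30.158.162.167: bits ε walk d0:H5 -> H5
  add 228.154.0.0/16 -> H2 at depth 16
  lookup 228.154.43.1: bits 111001001001101000101011 walk d0:H5→d1:-→d2:-→d3:-→d4:-→d5:-→d6:-→d7:-→d8:-→d9:-→d10:-→d11:-→d12:-→d13:-→d14:-→d15:-→d16:H2→d17:-→d18:-→d19:-→d20:-→d21:-→d22:-→d23:-→d24:H4 -> H4
  lookup 230.154.43.1: bits 111001 walk d0:H5→d1:-→d2:-→d3:-→d4:-→d5:-→d6:- -> H5
  - 0.0.0.0/0 clear@0
  - 189.0.0.0/8 clear@8

== LOOKUPS ==
["H6","H5","H5","H4","H6","H4","H0","H4","H0","H4","H5","H4","H5"]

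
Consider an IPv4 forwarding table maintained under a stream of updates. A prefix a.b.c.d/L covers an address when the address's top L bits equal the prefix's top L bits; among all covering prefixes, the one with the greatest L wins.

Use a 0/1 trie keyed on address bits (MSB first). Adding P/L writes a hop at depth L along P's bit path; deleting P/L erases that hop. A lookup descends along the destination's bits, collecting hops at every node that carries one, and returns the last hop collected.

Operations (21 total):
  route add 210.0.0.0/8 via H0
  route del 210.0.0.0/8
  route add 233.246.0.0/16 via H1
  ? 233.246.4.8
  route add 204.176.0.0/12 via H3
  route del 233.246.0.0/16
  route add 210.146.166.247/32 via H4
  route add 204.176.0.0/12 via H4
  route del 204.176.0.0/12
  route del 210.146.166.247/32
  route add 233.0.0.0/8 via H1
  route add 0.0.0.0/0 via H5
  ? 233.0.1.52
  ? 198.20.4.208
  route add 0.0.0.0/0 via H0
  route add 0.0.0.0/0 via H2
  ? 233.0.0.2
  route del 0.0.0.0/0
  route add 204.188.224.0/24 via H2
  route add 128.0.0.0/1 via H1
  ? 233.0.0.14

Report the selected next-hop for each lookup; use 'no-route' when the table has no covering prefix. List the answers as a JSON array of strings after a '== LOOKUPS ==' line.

Process each operation:
  + 210.0.0.0/8 (H0) depth=8
  del 210.0.0.0/8 (clear depth 8)
  + 233.246.0.0/16 (H1) depth=16
  ? 233.246.4.8  path d0:-→d1:-→d2:-→d3:-→d4:-→d5:-→d6:-→d7:-→d8:-→d9:-→d10:-→d11:-→d12:-→d13:-→d14:-→d15:-→d16:H1  best=H1
  + 204.176.0.0/12 (H3) depth=12
  del 233.246.0.0/16 (clear depth 16)
  + 210.146.166.247/32 (H4) depth=32
  + 204.176.0.0/12 (H4) depth=12
  del 204.176.0.0/12 (clear depth 12)
  del 210.146.166.247/32 (clear depth 32)
  + 233.0.0.0/8 (H1) depth=8
  + 0.0.0.0/0 (H5) depth=0
  ? 233.0.1.52  path d0:H5→d1:-→d2:-→d3:-→d4:-→d5:-→d6:-→d7:-→d8:H1  best=H1
  ? 198.20.4.208  path d0:H5→d1:-→d2:-→d3:-→d4:-  best=H5
  + 0.0.0.0/0 (H0) depth=0
  + 0.0.0.0/0 (H2) depth=0
  ? 233.0.0.2  path d0:H2→d1:-→d2:-→d3:-→d4:-→d5:-→d6:-→d7:-→d8:H1  best=H1
  del 0.0.0.0/0 (clear depth 0)
  + 204.188.224.0/24 (H2) depth=24
  + 128.0.0.0/1 (H1) depth=1
  ? 233.0.0.14  path d0:-→d1:H1→d2:-→d3:-→d4:-→d5:-→d6:-→d7:-→d8:H1  best=H1

== LOOKUPS ==
["H1","H1","H5","H1","H1"]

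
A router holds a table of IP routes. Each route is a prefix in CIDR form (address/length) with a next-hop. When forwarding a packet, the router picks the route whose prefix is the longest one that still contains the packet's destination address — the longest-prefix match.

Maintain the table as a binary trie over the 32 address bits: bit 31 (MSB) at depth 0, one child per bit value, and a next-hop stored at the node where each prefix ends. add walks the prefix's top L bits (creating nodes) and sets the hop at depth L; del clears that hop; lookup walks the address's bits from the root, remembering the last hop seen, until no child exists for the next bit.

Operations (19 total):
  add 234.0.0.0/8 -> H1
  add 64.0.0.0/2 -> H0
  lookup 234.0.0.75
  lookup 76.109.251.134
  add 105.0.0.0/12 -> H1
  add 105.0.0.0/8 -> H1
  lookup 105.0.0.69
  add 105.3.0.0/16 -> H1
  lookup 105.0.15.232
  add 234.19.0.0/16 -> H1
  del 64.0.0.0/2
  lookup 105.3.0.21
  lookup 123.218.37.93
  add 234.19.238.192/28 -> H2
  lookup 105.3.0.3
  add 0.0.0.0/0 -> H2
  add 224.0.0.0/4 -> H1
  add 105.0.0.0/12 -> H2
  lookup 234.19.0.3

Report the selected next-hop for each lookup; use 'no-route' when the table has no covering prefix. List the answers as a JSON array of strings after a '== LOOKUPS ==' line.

Trace:
  + 234.0.0.0/8 (H1) depth=8
  + 64.0.0.0/2 (H0) depth=2
  Q 234.0.0.75: descend 11101010 ; hops seen [H1] ; pick H1
  Q 76.109.251.134: descend 01 ; hops seen [H0] ; pick H0
  + 105.0.0.0/12 (H1) depth=12
  + 105.0.0.0/8 (H1) depth=8
  Q 105.0.0.69: descend 011010010000 ; hops seen [H0,H1,H1] ; pick H1
  + 105.3.0.0/16 (H1) depth=16
  Q 105.0.15.232: descend 01101001000000 ; hops seen [H0,H1,H1] ; pick H1
  + 234.19.0.0/16 (H1) depth=16
  - 64.0.0.0/2 clear@2
  Q 105.3.0.21: descend 0110100100000011 ; hops seen [H1,H1,H1] ; pick H1
  Q 123.218.37.93: descend 011 ; hops seen [∅] ; pick no-route
  + 234.19.238.192/28 (H2) depth=28
  Q 105.3.0.3: descend 0110100100000011 ; hops seen [H1,H1,H1] ; pick H1
  + 0.0.0.0/0 (H2) depth=0
  + 224.0.0.0/4 (H1) depth=4
  + 105.0.0.0/12 (H2) depth=12
  Q 234.19.0.3: descend 1110101000010011 ; hops seen [H2,H1,H1,H1] ; pick H1

== LOOKUPS ==
["H1","H0","H1","H1","H1","no-route","H1","H1"]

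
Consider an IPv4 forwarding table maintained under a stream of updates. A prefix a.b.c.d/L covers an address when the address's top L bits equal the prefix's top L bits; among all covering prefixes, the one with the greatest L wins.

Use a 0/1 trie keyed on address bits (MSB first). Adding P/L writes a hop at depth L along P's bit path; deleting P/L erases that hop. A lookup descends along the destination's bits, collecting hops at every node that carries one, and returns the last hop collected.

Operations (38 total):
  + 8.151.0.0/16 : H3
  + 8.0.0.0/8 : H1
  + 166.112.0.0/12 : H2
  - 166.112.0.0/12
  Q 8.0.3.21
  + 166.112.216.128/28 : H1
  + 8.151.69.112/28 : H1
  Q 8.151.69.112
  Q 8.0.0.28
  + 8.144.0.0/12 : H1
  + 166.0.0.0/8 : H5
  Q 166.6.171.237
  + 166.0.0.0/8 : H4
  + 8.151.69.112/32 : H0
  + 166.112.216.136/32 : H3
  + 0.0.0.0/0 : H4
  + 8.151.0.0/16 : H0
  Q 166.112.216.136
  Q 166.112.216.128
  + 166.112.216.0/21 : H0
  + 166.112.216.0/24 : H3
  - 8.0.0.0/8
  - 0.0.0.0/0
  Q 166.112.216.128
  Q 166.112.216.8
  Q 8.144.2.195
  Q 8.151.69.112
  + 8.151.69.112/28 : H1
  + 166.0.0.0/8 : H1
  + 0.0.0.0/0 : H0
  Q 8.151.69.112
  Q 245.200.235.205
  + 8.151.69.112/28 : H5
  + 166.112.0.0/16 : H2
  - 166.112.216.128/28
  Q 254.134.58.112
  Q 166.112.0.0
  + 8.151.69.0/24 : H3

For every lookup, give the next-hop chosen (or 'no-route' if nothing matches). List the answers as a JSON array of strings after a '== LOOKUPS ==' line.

Trace:
  add 8.151.0.0/16 -> H3 at depth 16
  add 8.0.0.0/8 -> H1 at depth 8
  add 166.112.0.0/12 -> H2 at depth 12
  - 166.112.0.0/12 clear@12
  Q 8.0.3.21: descend 00001000 ; hops seen [H1] ; pick H1
  add 166.112.216.128/28 -> H1 at depth 28
  add 8.151.69.112/28 -> H1 at depth 28
  Q 8.151.69.112: descend 0000100010010111010001010111 ; hops seen [H1,H3,H1] ; pick H1
  Q 8.0.0.28: descend 00001000 ; hops seen [H1] ; pick H1
  add 8.144.0.0/12 -> H1 at depth 12
  add 166.0.0.0/8 -> H5 at depth 8
  Q 166.6.171.237: descend 101001100 ; hops seen [H5] ; pick H5
  add 166.0.0.0/8 -> H4 at depth 8
  add 8.151.69.112/32 -> H0 at depth 32
  add 166.112.216.136/32 -> H3 at depth 32
  add 0.0.0.0/0 -> H4 at depth 0
  add 8.151.0.0/16 -> H0 at depth 16
  Q 166.112.216.136: descend 10100110011100001101100010001000 ; hops seen [H4,H4,H1,H3] ; pick H3
  Q 166.112.216.128: descend 1010011001110000110110001000 ; hops seen [H4,H4,H1] ; pick H1
  add 166.112.216.0/21 -> H0 at depth 21
  add 166.112.216.0/24 -> H3 at depth 24
  - 8.0.0.0/8 clear@8
  - 0.0.0.0/0 clear@0
  Q 166.112.216.128: descend 1010011001110000110110001000 ; hops seen [H4,H0,H3,H1] ; pick H1
  Q 166.112.216.8: descend 101001100111000011011000 ; hops seen [H4,H0,H3] ; pick H3
  Q 8.144.2.195: descend 0000100010010 ; hops seen [H1] ; pick H1
  Q 8.151.69.112: descend 00001000100101110100010101110000 ; hops seen [H1,H0,H1,H0] ; pick H0
  add 8.151.69.112/28 -> H1 at depth 28
  add 166.0.0.0/8 -> H1 at depth 8
  add 0.0.0.0/0 -> H0 at depth 0
  Q 8.151.69.112: descend 00001000100101110100010101110000 ; hops seen [H0,H1,H0,H1,H0] ; pick H0
  Q 245.200.235.205: descend 1 ; hops seen [H0] ; pick H0
  add 8.151.69.112/28 -> H5 at depth 28
  add 166.112.0.0/16 -> H2 at depth 16
  - 166.112.216.128/28 clear@28
  Q 254.134.58.112: descend 1 ; hops seen [H0] ; pick H0
  Q 166.112.0.0: descend 1010011001110000 ; hops seen [H0,H1,H2] ; pick H2
  add 8.151.69.0/24 -> H3 at depth 24

== LOOKUPS ==
["H1","H1","H1","H5","H3","H1","H1","H3","H1","H0","H0","H0","H0","H2"]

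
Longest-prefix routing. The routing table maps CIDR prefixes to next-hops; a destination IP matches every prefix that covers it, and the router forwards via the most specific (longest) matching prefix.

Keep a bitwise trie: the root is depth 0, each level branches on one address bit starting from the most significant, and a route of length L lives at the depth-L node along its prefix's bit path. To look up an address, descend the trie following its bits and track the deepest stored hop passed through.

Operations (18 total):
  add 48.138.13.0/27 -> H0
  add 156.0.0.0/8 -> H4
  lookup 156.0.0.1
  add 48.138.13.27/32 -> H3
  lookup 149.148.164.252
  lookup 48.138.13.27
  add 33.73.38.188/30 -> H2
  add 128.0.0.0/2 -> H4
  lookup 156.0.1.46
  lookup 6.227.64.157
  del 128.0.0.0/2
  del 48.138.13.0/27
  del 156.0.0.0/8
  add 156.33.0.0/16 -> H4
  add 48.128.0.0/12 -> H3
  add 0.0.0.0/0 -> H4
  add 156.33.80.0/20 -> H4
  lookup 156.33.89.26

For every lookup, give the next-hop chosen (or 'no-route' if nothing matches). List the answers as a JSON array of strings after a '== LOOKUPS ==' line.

Apply in order:
  + 48.138.13.0/27 (H0) depth=27
  + 156.0.0.0/8 (H4) depth=8
  Q 156.0.0.1: descend 10011100 ; hops seen [H4] ; pick H4
  + 48.138.13.27/32 (H3) depth=32
  Q 149.148.164.252: descend 1001 ; hops seen [∅] ; pick no-route
  Q 48.138.13.27: descend 00110000100010100000110100011011 ; hops seen [H0,H3] ; pick H3
  + 33.73.38.188/30 (H2) depth=30
  + 128.0.0.0/2 (H4) depth=2
  Q 156.0.1.46: descend 10011100 ; hops seen [H4,H4] ; pick H4
  Q 6.227.64.157: descend 00 ; hops seen [∅] ; pick no-route
  - 128.0.0.0/2 clear@2
  - 48.138.13.0/27 clear@27
  - 156.0.0.0/8 clear@8
  + 156.33.0.0/16 (H4) depth=16
  + 48.128.0.0/12 (H3) depth=12
  + 0.0.0.0/0 (H4) depth=0
  + 156.33.80.0/20 (H4) depth=20
  Q 156.33.89.26: descend 10011100001000010101 ; hops seen [H4,H4,H4] ; pick H4

== LOOKUPS ==
["H4","no-route","H3","H4","no-route","H4"]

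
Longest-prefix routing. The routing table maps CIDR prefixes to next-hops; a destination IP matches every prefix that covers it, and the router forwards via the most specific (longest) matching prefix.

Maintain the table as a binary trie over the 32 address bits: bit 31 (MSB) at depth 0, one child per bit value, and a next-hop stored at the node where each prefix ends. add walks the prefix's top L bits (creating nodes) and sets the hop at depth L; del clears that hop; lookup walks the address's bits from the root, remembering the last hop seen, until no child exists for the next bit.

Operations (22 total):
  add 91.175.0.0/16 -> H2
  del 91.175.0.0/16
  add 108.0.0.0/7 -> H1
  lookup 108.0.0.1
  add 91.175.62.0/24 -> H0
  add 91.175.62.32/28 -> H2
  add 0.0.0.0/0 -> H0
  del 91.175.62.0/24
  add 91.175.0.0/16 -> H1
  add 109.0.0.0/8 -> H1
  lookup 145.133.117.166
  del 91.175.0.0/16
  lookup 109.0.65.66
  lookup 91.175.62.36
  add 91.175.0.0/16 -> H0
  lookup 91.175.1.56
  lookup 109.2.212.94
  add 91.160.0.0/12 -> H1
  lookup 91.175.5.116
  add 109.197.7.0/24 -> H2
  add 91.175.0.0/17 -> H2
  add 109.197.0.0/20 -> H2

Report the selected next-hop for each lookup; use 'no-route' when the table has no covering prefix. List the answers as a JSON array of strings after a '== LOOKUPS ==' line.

Process each operation:
  + 91.175.0.0/16 (H2) depth=16
  - 91.175.0.0/16 clear@16
  + 108.0.0.0/7 (H1) depth=7
  Q 108.0.0.1: descend 0110110 ; hops seen [H1] ; pick H1
  + 91.175.62.0/24 (H0) depth=24
  + 91.175.62.32/28 (H2) depth=28
  + 0.0.0.0/0 (H0) depth=0
  - 91.175.62.0/24 clear@24
  + 91.175.0.0/16 (H1) depth=16
  + 109.0.0.0/8 (H1) depth=8
  Q 145.133.117.166: descend ε ; hops seen [H0] ; pick H0
  - 91.175.0.0/16 clear@16
  Q 109.0.65.66: descend 01101101 ; hops seen [H0,H1,H1] ; pick H1
  Q 91.175.62.36: descend 0101101110101111001111100010 ; hops seen [H0,H2] ; pick H2
  + 91.175.0.0/16 (H0) depth=16
  Q 91.175.1.56: descend 010110111010111100 ; hops seen [H0,H0] ; pick H0
  Q 109.2.212.94: descend 01101101 ; hops seen [H0,H1,H1] ; pick H1
  + 91.160.0.0/12 (H1) depth=12
  Q 91.175.5.116: descend 010110111010111100 ; hops seen [H0,H1,H0] ; pick H0
  + 109.197.7.0/24 (H2) depth=24
  + 91.175.0.0/17 (H2) depth=17
  + 109.197.0.0/20 (H2) depth=20

== LOOKUPS ==
["H1","H0","H1","H2","H0","H1","H0"]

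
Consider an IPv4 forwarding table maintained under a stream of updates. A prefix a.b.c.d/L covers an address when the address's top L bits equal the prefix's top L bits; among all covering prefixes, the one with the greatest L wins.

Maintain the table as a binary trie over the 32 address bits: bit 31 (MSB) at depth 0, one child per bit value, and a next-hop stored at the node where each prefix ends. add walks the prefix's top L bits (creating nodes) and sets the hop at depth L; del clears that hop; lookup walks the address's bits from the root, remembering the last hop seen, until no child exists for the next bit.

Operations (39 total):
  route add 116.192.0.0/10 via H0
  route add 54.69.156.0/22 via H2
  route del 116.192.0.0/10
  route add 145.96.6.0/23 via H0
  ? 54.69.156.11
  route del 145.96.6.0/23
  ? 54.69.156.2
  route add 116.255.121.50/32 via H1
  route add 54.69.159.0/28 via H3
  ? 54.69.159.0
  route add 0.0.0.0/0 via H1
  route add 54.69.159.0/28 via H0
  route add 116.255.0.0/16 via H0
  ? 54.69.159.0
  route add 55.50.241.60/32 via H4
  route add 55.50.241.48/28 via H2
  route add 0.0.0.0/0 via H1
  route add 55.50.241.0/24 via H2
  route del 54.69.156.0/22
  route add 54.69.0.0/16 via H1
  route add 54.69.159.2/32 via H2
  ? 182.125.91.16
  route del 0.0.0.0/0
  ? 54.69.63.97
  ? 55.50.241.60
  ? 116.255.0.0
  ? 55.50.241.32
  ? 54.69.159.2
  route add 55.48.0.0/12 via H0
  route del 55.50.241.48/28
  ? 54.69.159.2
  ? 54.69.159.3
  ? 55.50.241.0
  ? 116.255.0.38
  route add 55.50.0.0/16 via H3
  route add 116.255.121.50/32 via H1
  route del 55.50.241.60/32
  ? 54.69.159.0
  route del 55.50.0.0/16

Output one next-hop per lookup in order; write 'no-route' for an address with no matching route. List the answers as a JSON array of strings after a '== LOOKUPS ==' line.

Process each operation:
  add 116.192.0.0/10 -> H0 at depth 10
  add 54.69.156.0/22 -> H2 at depth 22
  del 116.192.0.0/10 (clear depth 10)
  add 145.96.6.0/23 -> H0 at depth 23
  Q 54.69.156.11: descend 0011011001000101100111 ; hops seen [H2] ; pick H2
  del 145.96.6.0/23 (clear depth 23)
  Q 54.69.156.2: descend 0011011001000101100111 ; hops seen [H2] ; pick H2
  add 116.255.121.50/32 -> H1 at depth 32
  add 54.69.159.0/28 -> H3 at depth 28
  Q 54.69.159.0: descend 0011011001000101100111110000 ; hops seen [H2,H3] ; pick H3
  add 0.0.0.0/0 -> H1 at depth 0
  add 54.69.159.0/28 -> H0 at depth 28
  add 116.255.0.0/16 -> H0 at depth 16
  Q 54.69.159.0: descend 0011011001000101100111110000 ; hops seen [H1,H2,H0] ; pick H0
  add 55.50.241.60/32 -> H4 at depth 32
  add 55.50.241.48/28 -> H2 at depth 28
  add 0.0.0.0/0 -> H1 at depth 0
  add 55.50.241.0/24 -> H2 at depth 24
  del 54.69.156.0/22 (clear depth 22)
  add 54.69.0.0/16 -> H1 at depth 16
  add 54.69.159.2/32 -> H2 at depth 32
  Q 182.125.91.16: descend 10 ; hops seen [H1] ; pick H1
  del 0.0.0.0/0 (clear depth 0)
  Q 54.69.63.97: descend 0011011001000101 ; hops seen [H1] ; pick H1
  Q 55.50.241.60: descend 00110111001100101111000100111100 ; hops seen [H2,H2,H4] ; pick H4
  Q 116.255.0.0: descend 01110100111111110 ; hops seen [H0] ; pick H0
  Q 55.50.241.32: descend 001101110011001011110001001 ; hops seen [H2] ; pick H2
  Q 54.69.159.2: descend 00110110010001011001111100000010 ; hops seen [H1,H0,H2] ; pick H2
  add 55.48.0.0/12 -> H0 at depth 12
  del 55.50.241.48/28 (clear depth 28)
  Q 54.69.159.2: descend 00110110010001011001111100000010 ; hops seen [H1,H0,H2] ; pick H2
  Q 54.69.159.3: descend 0011011001000101100111110000001 ; hops seen [H1,H0] ; pick H0
  Q 55.50.241.0: descend 00110111001100101111000100 ; hops seen [H0,H2] ; pick H2
  Q 116.255.0.38: descend 01110100111111110 ; hops seen [H0] ; pick H0
  add 55.50.0.0/16 -> H3 at depth 16
  add 116.255.121.50/32 -> H1 at depth 32
  del 55.50.241.60/32 (clear depth 32)
  Q 54.69.159.0: descend 001101100100010110011111000000 ; hops seen [H1,H0] ; pick H0
  del 55.50.0.0/16 (clear depth 16)

== LOOKUPS ==
["H2","H2","H3","H0","H1","H1","H4","H0","H2","H2","H2","H0","H2","H0","H0"]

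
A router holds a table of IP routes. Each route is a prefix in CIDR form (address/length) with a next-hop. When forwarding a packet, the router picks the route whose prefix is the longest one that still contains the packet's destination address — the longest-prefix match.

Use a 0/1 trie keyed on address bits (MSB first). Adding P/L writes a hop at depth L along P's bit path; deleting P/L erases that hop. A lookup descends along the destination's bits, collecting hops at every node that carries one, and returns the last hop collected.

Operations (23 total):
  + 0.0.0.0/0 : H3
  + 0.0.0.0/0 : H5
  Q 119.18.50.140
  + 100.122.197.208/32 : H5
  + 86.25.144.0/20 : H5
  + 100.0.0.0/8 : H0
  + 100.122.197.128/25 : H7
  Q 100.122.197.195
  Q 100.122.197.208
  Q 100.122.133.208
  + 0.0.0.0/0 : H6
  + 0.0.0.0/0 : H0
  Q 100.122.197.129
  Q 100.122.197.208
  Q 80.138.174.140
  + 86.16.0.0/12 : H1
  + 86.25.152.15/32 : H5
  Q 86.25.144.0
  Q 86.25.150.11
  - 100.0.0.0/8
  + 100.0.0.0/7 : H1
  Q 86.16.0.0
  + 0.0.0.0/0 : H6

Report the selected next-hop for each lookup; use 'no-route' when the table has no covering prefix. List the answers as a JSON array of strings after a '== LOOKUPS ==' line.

Trace:
  + 0.0.0.0/0 (H3) depth=0
  + 0.0.0.0/0 (H5) depth=0
  lookup 119.18.50.140: bits ε walk d0:H5 -> H5
  + 100.122.197.208/32 (H5) depth=32
  + 86.25.144.0/20 (H5) depth=20
  + 100.0.0.0/8 (H0) depth=8
  + 100.122.197.128/25 (H7) depth=25
  lookup 100.122.197.195: bits 011001000111101011000101110 walk d0:H5→d1:-→d2:-→d3:-→d4:-→d5:-→d6:-→d7:-→d8:H0→d9:-→d10:-→d11:-→d12:-→d13:-→d14:-→d15:-→d16:-→d17:-→d18:-→d19:-→d20:-→d21:-→d22:-→d23:-→d24:-→d25:H7→d26:-→d27:- -> H7
  lookup 100.122.197.208: bits 01100100011110101100010111010000 walk d0:H5→d1:-→d2:-→d3:-→d4:-→d5:-→d6:-→d7:-→d8:H0→d9:-→d10:-→d11:-→d12:-→d13:-→d14:-→d15:-→d16:-→d17:-→d18:-→d19:-→d20:-→d21:-→d22:-→d23:-→d24:-→d25:H7→d26:-→d27:-→d28:-→d29:-→d30:-→d31:-→d32:H5 -> H5
  lookup 100.122.133.208: bits 01100100011110101 walk d0:H5→d1:-→d2:-→d3:-→d4:-→d5:-→d6:-→d7:-→d8:H0→d9:-→d10:-→d11:-→d12:-→d13:-→d14:-→d15:-→d16:-→d17:- -> H0
  + 0.0.0.0/0 (H6) depth=0
  + 0.0.0.0/0 (H0) depth=0
  lookup 100.122.197.129: bits 0110010001111010110001011 walk d0:H0→d1:-→d2:-→d3:-→d4:-→d5:-→d6:-→d7:-→d8:H0→d9:-→d10:-→d11:-→d12:-→d13:-→d14:-→d15:-→d16:-→d17:-→d18:-→d19:-→d20:-→d21:-→d22:-→d23:-→d24:-→d25:H7 -> H7
  lookup 100.122.197.208: bits 01100100011110101100010111010000 walk d0:H0→d1:-→d2:-→d3:-→d4:-→d5:-→d6:-→d7:-→d8:H0→d9:-→d10:-→d11:-→d12:-→d13:-→d14:-→d15:-→d16:-→d17:-→d18:-→d19:-→d20:-→d21:-→d22:-→d23:-→d24:-→d25:H7→d26:-→d27:-→d28:-→d29:-→d30:-→d31:-→d32:H5 -> H5
  lookup 80.138.174.140: bits 01010 walk d0:H0→d1:-→d2:-→d3:-→d4:-→d5:- -> H0
  + 86.16.0.0/12 (H1) depth=12
  + 86.25.152.15/32 (H5) depth=32
  lookup 86.25.144.0: bits 01010110000110011001 walk d0:H0→d1:-→d2:-→d3:-→d4:-→d5:-→d6:-→d7:-→d8:-→d9:-→d10:-→d11:-→d12:H1→d13:-→d14:-→d15:-→d16:-→d17:-→d18:-→d19:-→d20:H5 -> H5
  lookup 86.25.150.11: bits 01010110000110011001 walk d0:H0→d1:-→d2:-→d3:-→d4:-→d5:-→d6:-→d7:-→d8:-→d9:-→d10:-→d11:-→d12:H1→d13:-→d14:-→d15:-→d16:-→d17:-→d18:-→d19:-→d20:H5 -> H5
  del 100.0.0.0/8 (clear depth 8)
  + 100.0.0.0/7 (H1) depth=7
  lookup 86.16.0.0: bits 010101100001 walk d0:H0→d1:-→d2:-→d3:-→d4:-→d5:-→d6:-→d7:-→d8:-→d9:-→d10:-→d11:-→d12:H1 -> H1
  + 0.0.0.0/0 (H6) depth=0

== LOOKUPS ==
["H5","H7","H5","H0","H7","H5","H0","H5","H5","H1"]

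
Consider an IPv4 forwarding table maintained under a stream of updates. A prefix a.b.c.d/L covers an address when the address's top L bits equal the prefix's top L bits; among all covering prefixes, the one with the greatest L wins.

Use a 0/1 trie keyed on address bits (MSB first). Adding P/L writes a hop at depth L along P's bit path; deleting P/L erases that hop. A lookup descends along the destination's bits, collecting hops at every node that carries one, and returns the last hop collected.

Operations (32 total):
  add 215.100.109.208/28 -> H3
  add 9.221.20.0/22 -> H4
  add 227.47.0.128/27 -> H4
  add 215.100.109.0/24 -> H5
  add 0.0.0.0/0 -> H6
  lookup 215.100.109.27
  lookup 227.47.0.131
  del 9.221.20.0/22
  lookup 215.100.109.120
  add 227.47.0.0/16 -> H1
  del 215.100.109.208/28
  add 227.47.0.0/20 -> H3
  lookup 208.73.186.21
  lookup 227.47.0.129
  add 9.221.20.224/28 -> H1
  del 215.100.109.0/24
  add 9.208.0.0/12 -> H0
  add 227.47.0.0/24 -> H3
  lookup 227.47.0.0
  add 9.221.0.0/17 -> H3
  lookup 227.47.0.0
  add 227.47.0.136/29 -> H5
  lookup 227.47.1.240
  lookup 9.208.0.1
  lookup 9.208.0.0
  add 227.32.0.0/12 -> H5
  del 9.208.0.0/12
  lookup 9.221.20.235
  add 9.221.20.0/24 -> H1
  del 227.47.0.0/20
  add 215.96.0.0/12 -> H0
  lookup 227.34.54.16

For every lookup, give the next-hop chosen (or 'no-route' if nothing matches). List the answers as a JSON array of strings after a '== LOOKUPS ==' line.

Trace:
  add 215.100.109.208/28 -> H3 at depth 28
  add 9.221.20.0/22 -> H4 at depth 22
  add 227.47.0.128/27 -> H4 at depth 27
  add 215.100.109.0/24 -> H5 at depth 24
  add 0.0.0.0/0 -> H6 at depth 0
  Q 215.100.109.27: descend 110101110110010001101101 ; hops seen [H6,H5] ; pick H5
  Q 227.47.0.131: descend 111000110010111100000000100 ; hops seen [H6,H4] ; pick H4
  del 9.221.20.0/22 (clear depth 22)
  Q 215.100.109.120: descend 110101110110010001101101 ; hops seen [H6,H5] ; pick H5
  add 227.47.0.0/16 -> H1 at depth 16
  del 215.100.109.208/28 (clear depth 28)
  add 227.47.0.0/20 -> H3 at depth 20
  Q 208.73.186.21: descend 11010 ; hops seen [H6] ; pick H6
  Q 227.47.0.129: descend 111000110010111100000000100 ; hops seen [H6,H1,H3,H4] ; pick H4
  add 9.221.20.224/28 -> H1 at depth 28
  del 215.100.109.0/24 (clear depth 24)
  add 9.208.0.0/12 -> H0 at depth 12
  add 227.47.0.0/24 -> H3 at depth 24
  Q 227.47.0.0: descend 111000110010111100000000 ; hops seen [H6,H1,H3,H3] ; pick H3
  add 9.221.0.0/17 -> H3 at depth 17
  Q 227.47.0.0: descend 111000110010111100000000 ; hops seen [H6,H1,H3,H3] ; pick H3
  add 227.47.0.136/29 -> H5 at depth 29
  Q 227.47.1.240: descend 11100011001011110000000 ; hops seen [H6,H1,H3] ; pick H3
  Q 9.208.0.1: descend 000010011101 ; hops seen [H6,H0] ; pick H0
  Q 9.208.0.0: descend 000010011101 ; hops seen [H6,H0] ; pick H0
  add 227.32.0.0/12 -> H5 at depth 12
  del 9.208.0.0/12 (clear depth 12)
  Q 9.221.20.235: descend 0000100111011101000101001110 ; hops seen [H6,H3,H1] ; pick H1
  add 9.221.20.0/24 -> H1 at depth 24
  del 227.47.0.0/20 (clear depth 20)
  add 215.96.0.0/12 -> H0 at depth 12
  Q 227.34.54.16: descend 111000110010 ; hops seen [H6,H5] ; pick H5

== LOOKUPS ==
["H5","H4","H5","H6","H4","H3","H3","H3","H0","H0","H1","H5"]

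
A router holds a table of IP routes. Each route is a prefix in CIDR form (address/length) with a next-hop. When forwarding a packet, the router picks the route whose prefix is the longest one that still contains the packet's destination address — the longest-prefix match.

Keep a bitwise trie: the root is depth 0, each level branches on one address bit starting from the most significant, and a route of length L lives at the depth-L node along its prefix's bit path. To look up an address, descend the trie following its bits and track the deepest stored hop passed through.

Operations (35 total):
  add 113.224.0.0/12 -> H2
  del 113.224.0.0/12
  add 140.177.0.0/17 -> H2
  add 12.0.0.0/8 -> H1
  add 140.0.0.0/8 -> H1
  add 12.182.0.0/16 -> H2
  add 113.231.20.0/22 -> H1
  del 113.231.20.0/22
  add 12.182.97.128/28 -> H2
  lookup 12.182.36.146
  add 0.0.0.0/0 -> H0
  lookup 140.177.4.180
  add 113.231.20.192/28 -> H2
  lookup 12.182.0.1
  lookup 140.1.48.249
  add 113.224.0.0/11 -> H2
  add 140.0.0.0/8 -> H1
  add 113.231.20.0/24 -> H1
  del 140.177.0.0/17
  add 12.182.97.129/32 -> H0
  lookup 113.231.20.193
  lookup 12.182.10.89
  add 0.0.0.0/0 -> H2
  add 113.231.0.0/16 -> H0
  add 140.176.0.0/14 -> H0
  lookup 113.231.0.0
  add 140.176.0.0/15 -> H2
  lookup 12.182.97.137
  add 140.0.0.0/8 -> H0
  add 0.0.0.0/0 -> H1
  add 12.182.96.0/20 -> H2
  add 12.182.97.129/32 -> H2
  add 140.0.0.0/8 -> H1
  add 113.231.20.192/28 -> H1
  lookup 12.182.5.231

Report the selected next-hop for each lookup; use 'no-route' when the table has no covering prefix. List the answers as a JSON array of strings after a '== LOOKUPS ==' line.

Apply in order:
  + 113.224.0.0/12 (H2) depth=12
  del 113.224.0.0/12 (clear depth 12)
  + 140.177.0.0/17 (H2) depth=17
  + 12.0.0.0/8 (H1) depth=8
  + 140.0.0.0/8 (H1) depth=8
  + 12.182.0.0/16 (H2) depth=16
  + 113.231.20.0/22 (H1) depth=22
  del 113.231.20.0/22 (clear depth 22)
  + 12.182.97.128/28 (H2) depth=28
  Q 12.182.36.146: descend 00001100101101100 ; hops seen [H1,H2] ; pick H2
  + 0.0.0.0/0 (H0) depth=0
  Q 140.177.4.180: descend 10001100101100010 ; hops seen [H0,H1,H2] ; pick H2
  + 113.231.20.192/28 (H2) depth=28
  Q 12.182.0.1: descend 00001100101101100 ; hops seen [H0,H1,H2] ; pick H2
  Q 140.1.48.249: descend 10001100 ; hops seen [H0,H1] ; pick H1
  + 113.224.0.0/11 (H2) depth=11
  + 140.0.0.0/8 (H1) depth=8
  + 113.231.20.0/24 (H1) depth=24
  del 140.177.0.0/17 (clear depth 17)
  + 12.182.97.129/32 (H0) depth=32
  Q 113.231.20.193: descend 0111000111100111000101001100 ; hops seen [H0,H2,H1,H2] ; pick H2
  Q 12.182.10.89: descend 00001100101101100 ; hops seen [H0,H1,H2] ; pick H2
  + 0.0.0.0/0 (H2) depth=0
  + 113.231.0.0/16 (H0) depth=16
  + 140.176.0.0/14 (H0) depth=14
  Q 113.231.0.0: descend 0111000111100111000 ; hops seen [H2,H2,H0] ; pick H0
  + 140.176.0.0/15 (H2) depth=15
  Q 12.182.97.137: descend 0000110010110110011000011000 ; hops seen [H2,H1,H2,H2] ; pick H2
  + 140.0.0.0/8 (H0) depth=8
  + 0.0.0.0/0 (H1) depth=0
  + 12.182.96.0/20 (H2) depth=20
  + 12.182.97.129/32 (H2) depth=32
  + 140.0.0.0/8 (H1) depth=8
  + 113.231.20.192/28 (H1) depth=28
  Q 12.182.5.231: descend 00001100101101100 ; hops seen [H1,H1,H2] ; pick H2

== LOOKUPS ==
["H2","H2","H2","H1","H2","H2","H0","H2","H2"]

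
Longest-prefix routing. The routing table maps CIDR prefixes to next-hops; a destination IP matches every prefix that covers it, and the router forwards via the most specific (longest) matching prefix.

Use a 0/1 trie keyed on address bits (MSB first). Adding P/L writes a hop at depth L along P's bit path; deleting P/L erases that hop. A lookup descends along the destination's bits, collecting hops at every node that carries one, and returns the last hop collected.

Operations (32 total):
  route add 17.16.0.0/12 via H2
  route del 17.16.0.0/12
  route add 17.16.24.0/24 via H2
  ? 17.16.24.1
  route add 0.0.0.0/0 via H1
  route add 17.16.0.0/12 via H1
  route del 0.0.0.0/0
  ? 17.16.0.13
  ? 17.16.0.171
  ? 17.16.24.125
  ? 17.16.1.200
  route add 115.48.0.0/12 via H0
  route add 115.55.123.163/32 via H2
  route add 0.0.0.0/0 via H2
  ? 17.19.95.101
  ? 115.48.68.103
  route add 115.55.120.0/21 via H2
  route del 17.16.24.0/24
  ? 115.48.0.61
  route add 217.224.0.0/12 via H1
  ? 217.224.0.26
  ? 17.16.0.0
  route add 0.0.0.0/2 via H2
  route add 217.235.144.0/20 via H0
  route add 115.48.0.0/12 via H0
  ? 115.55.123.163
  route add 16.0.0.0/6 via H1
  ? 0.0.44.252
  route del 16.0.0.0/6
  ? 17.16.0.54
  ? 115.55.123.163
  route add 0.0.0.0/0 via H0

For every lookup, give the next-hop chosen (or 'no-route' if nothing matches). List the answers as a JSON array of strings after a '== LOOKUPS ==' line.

Process each operation:
  add 17.16.0.0/12 -> H2 at depth 12
  del 17.16.0.0/12 (clear depth 12)
  add 17.16.24.0/24 -> H2 at depth 24
  ? 17.16.24.1  path d0:-→d1:-→d2:-→d3:-→d4:-→d5:-→d6:-→d7:-→d8:-→d9:-→d10:-→d11:-→d12:-→d13:-→d14:-→d15:-→d16:-→d17:-→d18:-→d19:-→d20:-→d21:-→d22:-→d23:-→d24:H2  best=H2
  add 0.0.0.0/0 -> H1 at depth 0
  add 17.16.0.0/12 -> H1 at depth 12
  del 0.0.0.0/0 (clear depth 0)
  ? 17.16.0.13  path d0:-→d1:-→d2:-→d3:-→d4:-→d5:-→d6:-→d7:-→d8:-→d9:-→d10:-→d11:-→d12:H1→d13:-→d14:-→d15:-→d16:-→d17:-→d18:-→d19:-  best=H1
  ? 17.16.0.171  path d0:-→d1:-→d2:-→d3:-→d4:-→d5:-→d6:-→d7:-→d8:-→d9:-→d10:-→d11:-→d12:H1→d13:-→d14:-→d15:-→d16:-→d17:-→d18:-→d19:-  best=H1
  ? 17.16.24.125  path d0:-→d1:-→d2:-→d3:-→d4:-→d5:-→d6:-→d7:-→d8:-→d9:-→d10:-→d11:-→d12:H1→d13:-→d14:-→d15:-→d16:-→d17:-→d18:-→d19:-→d20:-→d21:-→d22:-→d23:-→d24:H2  best=H2
  ? 17.16.1.200  path d0:-→d1:-→d2:-→d3:-→d4:-→d5:-→d6:-→d7:-→d8:-→d9:-→d10:-→d11:-→d12:H1→d13:-→d14:-→d15:-→d16:-→d17:-→d18:-→d19:-  best=H1
  add 115.48.0.0/12 -> H0 at depth 12
  add 115.55.123.163/32 -> H2 at depth 32
  add 0.0.0.0/0 -> H2 at depth 0
  ? 17.19.95.101  path d0:H2→d1:-→d2:-→d3:-→d4:-→d5:-→d6:-→d7:-→d8:-→d9:-→d10:-→d11:-→d12:H1→d13:-→d14:-  best=H1
  ? 115.48.68.103  path d0:H2→d1:-→d2:-→d3:-→d4:-→d5:-→d6:-→d7:-→d8:-→d9:-→d10:-→d11:-→d12:H0→d13:-  best=H0
  add 115.55.120.0/21 -> H2 at depth 21
  del 17.16.24.0/24 (clear depth 24)
  ? 115.48.0.61  path d0:H2→d1:-→d2:-→d3:-→d4:-→d5:-→d6:-→d7:-→d8:-→d9:-→d10:-→d11:-→d12:H0→d13:-  best=H0
  add 217.224.0.0/12 -> H1 at depth 12
  ? 217.224.0.26  path d0:H2→d1:-→d2:-→d3:-→d4:-→d5:-→d6:-→d7:-→d8:-→d9:-→d10:-→d11:-→d12:H1  best=H1
  ? 17.16.0.0  path d0:H2→d1:-→d2:-→d3:-→d4:-→d5:-→d6:-→d7:-→d8:-→d9:-→d10:-→d11:-→d12:H1→d13:-→d14:-→d15:-→d16:-→d17:-→d18:-→d19:-  best=H1
  add 0.0.0.0/2 -> H2 at depth 2
  add 217.235.144.0/20 -> H0 at depth 20
  add 115.48.0.0/12 -> H0 at depth 12
  ? 115.55.123.163  path d0:H2→d1:-→d2:-→d3:-→d4:-→d5:-→d6:-→d7:-→d8:-→d9:-→d10:-→d11:-→d12:H0→d13:-→d14:-→d15:-→d16:-→d17:-→d18:-→d19:-→d20:-→d21:H2→d22:-→d23:-→d24:-→d25:-→d26:-→d27:-→d28:-→d29:-→d30:-→d31:-→d32:H2  best=H2
  add 16.0.0.0/6 -> H1 at depth 6
  ? 0.0.44.252  path d0:H2→d1:-→d2:H2→d3:-  best=H2
  del 16.0.0.0/6 (clear depth 6)
  ? 17.16.0.54  path d0:H2→d1:-→d2:H2→d3:-→d4:-→d5:-→d6:-→d7:-→d8:-→d9:-→d10:-→d11:-→d12:H1→d13:-→d14:-→d15:-→d16:-→d17:-→d18:-→d19:-  best=H1
  ? 115.55.123.163  path d0:H2→d1:-→d2:-→d3:-→d4:-→d5:-→d6:-→d7:-→d8:-→d9:-→d10:-→d11:-→d12:H0→d13:-→d14:-→d15:-→d16:-→d17:-→d18:-→d19:-→d20:-→d21:H2→d22:-→d23:-→d24:-→d25:-→d26:-→d27:-→d28:-→d29:-→d30:-→d31:-→d32:H2  best=H2
  add 0.0.0.0/0 -> H0 at depth 0

== LOOKUPS ==
["H2","H1","H1","H2","H1","H1","H0","H0","H1","H1","H2","H2","H1","H2"]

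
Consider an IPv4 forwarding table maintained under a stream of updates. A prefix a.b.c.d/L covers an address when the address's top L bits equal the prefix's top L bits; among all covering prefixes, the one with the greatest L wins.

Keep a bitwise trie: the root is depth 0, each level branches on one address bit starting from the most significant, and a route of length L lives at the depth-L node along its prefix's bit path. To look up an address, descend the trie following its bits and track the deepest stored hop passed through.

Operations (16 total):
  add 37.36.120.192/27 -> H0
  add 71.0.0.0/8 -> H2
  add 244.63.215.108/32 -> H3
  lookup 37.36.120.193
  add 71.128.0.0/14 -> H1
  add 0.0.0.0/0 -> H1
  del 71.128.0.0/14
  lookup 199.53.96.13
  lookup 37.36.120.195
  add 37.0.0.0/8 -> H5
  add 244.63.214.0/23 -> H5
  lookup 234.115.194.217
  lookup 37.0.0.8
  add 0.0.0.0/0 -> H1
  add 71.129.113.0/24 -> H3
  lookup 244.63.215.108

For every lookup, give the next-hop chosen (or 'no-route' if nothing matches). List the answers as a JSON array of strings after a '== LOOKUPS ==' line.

Trace:
  + 37.36.120.192/27 (H0) depth=27
  + 71.0.0.0/8 (H2) depth=8
  + 244.63.215.108/32 (H3) depth=32
  ? 37.36.120.193  path d0:-→d1:-→d2:-→d3:-→d4:-→d5:-→d6:-→d7:-→d8:-→d9:-→d10:-→d11:-→d12:-→d13:-→d14:-→d15:-→d16:-→d17:-→d18:-→d19:-→d20:-→d21:-→d22:-→d23:-→d24:-→d25:-→d26:-→d27:H0  best=H0
  + 71.128.0.0/14 (H1) depth=14
  + 0.0.0.0/0 (H1) depth=0
  del 71.128.0.0/14 (clear depth 14)
  ? 199.53.96.13  path d0:H1→d1:-→d2:-  best=H1
  ? 37.36.120.195  path d0:H1→d1:-→d2:-→d3:-→d4:-→d5:-→d6:-→d7:-→d8:-→d9:-→d10:-→d11:-→d12:-→d13:-→d14:-→d15:-→d16:-→d17:-→d18:-→d19:-→d20:-→d21:-→d22:-→d23:-→d24:-→d25:-→d26:-→d27:H0  best=H0
  + 37.0.0.0/8 (H5) depth=8
  + 244.63.214.0/23 (H5) depth=23
  ? 234.115.194.217  path d0:H1→d1:-→d2:-→d3:-  best=H1
  ? 37.0.0.8  path d0:H1→d1:-→d2:-→d3:-→d4:-→d5:-→d6:-→d7:-→d8:H5→d9:-→d10:-  best=H5
  + 0.0.0.0/0 (H1) depth=0
  + 71.129.113.0/24 (H3) depth=24
  ? 244.63.215.108  path d0:H1→d1:-→d2:-→d3:-→d4:-→d5:-→d6:-→d7:-→d8:-→d9:-→d10:-→d11:-→d12:-→d13:-→d14:-→d15:-→d16:-→d17:-→d18:-→d19:-→d20:-→d21:-→d22:-→d23:H5→d24:-→d25:-→d26:-→d27:-→d28:-→d29:-→d30:-→d31:-→d32:H3  best=H3

== LOOKUPS ==
["H0","H1","H0","H1","H5","H3"]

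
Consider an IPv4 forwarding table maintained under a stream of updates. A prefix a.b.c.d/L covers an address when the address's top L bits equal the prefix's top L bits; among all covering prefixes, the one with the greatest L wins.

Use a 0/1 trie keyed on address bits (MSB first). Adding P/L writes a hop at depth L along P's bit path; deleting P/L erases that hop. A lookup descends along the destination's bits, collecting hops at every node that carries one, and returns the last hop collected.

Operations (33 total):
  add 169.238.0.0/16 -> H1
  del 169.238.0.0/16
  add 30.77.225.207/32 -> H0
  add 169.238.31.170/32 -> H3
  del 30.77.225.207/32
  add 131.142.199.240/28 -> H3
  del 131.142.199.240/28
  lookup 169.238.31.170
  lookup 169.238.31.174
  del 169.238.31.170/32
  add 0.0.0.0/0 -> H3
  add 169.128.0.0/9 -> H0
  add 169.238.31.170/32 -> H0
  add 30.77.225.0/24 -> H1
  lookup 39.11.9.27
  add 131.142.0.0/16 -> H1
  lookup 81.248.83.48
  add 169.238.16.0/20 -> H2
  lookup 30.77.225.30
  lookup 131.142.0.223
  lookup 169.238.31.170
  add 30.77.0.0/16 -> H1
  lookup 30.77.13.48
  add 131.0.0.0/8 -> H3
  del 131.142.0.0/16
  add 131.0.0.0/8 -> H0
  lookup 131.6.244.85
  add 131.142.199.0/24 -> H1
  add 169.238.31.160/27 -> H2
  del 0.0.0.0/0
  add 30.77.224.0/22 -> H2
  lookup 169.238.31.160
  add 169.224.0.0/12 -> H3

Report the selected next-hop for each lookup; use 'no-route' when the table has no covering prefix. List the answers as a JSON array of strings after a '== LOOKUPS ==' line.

Trace:
  + 169.238.0.0/16 (H1) depth=16
  del 169.238.0.0/16 (clear depth 16)
  + 30.77.225.207/32 (H0) depth=32
  + 169.238.31.170/32 (H3) depth=32
  del 30.77.225.207/32 (clear depth 32)
  + 131.142.199.240/28 (H3) depth=28
  del 131.142.199.240/28 (clear depth 28)
  Q 169.238.31.170: descend 10101001111011100001111110101010 ; hops seen [H3] ; pick H3
  Q 169.238.31.174: descend 10101001111011100001111110101 ; hops seen [∅] ; pick no-route
  del 169.238.31.170/32 (clear depth 32)
  + 0.0.0.0/0 (H3) depth=0
  + 169.128.0.0/9 (H0) depth=9
  + 169.238.31.170/32 (H0) depth=32
  + 30.77.225.0/24 (H1) depth=24
  Q 39.11.9.27: descend 00 ; hops seen [H3] ; pick H3
  + 131.142.0.0/16 (H1) depth=16
  Q 81.248.83.48: descend 0 ; hops seen [H3] ; pick H3
  + 169.238.16.0/20 (H2) depth=20
  Q 30.77.225.30: descend 000111100100110111100001 ; hops seen [H3,H1] ; pick H1
  Q 131.142.0.223: descend 1000001110001110 ; hops seen [H3,H1] ; pick H1
  Q 169.238.31.170: descend 10101001111011100001111110101010 ; hops seen [H3,H0,H2,H0] ; pick H0
  + 30.77.0.0/16 (H1) depth=16
  Q 30.77.13.48: descend 0001111001001101 ; hops seen [H3,H1] ; pick H1
  + 131.0.0.0/8 (H3) depth=8
  del 131.142.0.0/16 (clear depth 16)
  + 131.0.0.0/8 (H0) depth=8
  Q 131.6.244.85: descend 10000011 ; hops seen [H3,H0] ; pick H0
  + 131.142.199.0/24 (H1) depth=24
  + 169.238.31.160/27 (H2) depth=27
  del 0.0.0.0/0 (clear depth 0)
  + 30.77.224.0/22 (H2) depth=22
  Q 169.238.31.160: descend 1010100111101110000111111010 ; hops seen [H0,H2,H2] ; pick H2
  + 169.224.0.0/12 (H3) depth=12

== LOOKUPS ==
["H3","no-route","H3","H3","H1","H1","H0","H1","H0","H2"]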